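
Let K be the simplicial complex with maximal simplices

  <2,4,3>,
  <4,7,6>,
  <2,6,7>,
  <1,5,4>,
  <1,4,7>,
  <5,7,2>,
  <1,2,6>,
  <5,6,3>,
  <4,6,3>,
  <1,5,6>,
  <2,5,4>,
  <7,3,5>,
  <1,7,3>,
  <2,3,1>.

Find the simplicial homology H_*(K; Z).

H_0 = Z,  H_1 = Z^2,  H_2 = Z.

Take the total order 1 < 2 < 3 < 4 < 5 < 6 < 7 on the vertex set. Then K (dimension 2) consists of the simplices:

  0-simplices (7): [1], [2], [3], [4], [5], [6], [7]
  1-simplices (21): [1,2], [1,3], [1,4], [1,5], [1,6], [1,7], [2,3], [2,4], [2,5], [2,6], [2,7], [3,4], [3,5], [3,6], [3,7], [4,5], [4,6], [4,7], [5,6], [5,7], [6,7]
  2-simplices (14): [1,2,3], [1,2,6], [1,3,7], [1,4,5], [1,4,7], [1,5,6], [2,3,4], [2,4,5], [2,5,7], [2,6,7], [3,4,6], [3,5,6], [3,5,7], [4,6,7]

Hence C_0 ≅ Z^7, C_1 ≅ Z^21, C_2 ≅ Z^14.

Boundary ∂_1: C_1 → C_0 is given by ∂[p,q] = [q] − [p].
The resulting 7×21 matrix has rank 6, and its Smith normal form has invariant factors (1,1,1,1,1,1).

Boundary ∂_2: C_2 → C_1 acts by ∂[p,q,r] = [q,r] − [p,r] + [p,q]. For instance
  ∂[3,5,6] = [5,6] − [3,6] + [3,5],
  ∂[1,2,6] = [2,6] − [1,6] + [1,2].
The resulting 21×14 matrix has rank 13, and its Smith normal form has invariant factors (1,1,1,1,1,1,1,1,1,1,1,1,1).

From H_k ≅ ker(∂_k) / im(∂_{k+1}) we obtain:

  H_0: rank C_0 − rank ∂_1 = 7 − 6 = 1, and the invariant factors of ∂_1 are all 1, so H_0 ≅ Z.
  H_1: rank ker ∂_1 − rank ∂_2 = (21 − 6) − 13 = 2, and the invariant factors of ∂_2 are all 1, so H_1 ≅ Z^2.
  H_2: rank ker ∂_2 − rank ∂_3 = (14 − 13) − 0 = 1, and there is no ∂_3, so H_2 ≅ Z.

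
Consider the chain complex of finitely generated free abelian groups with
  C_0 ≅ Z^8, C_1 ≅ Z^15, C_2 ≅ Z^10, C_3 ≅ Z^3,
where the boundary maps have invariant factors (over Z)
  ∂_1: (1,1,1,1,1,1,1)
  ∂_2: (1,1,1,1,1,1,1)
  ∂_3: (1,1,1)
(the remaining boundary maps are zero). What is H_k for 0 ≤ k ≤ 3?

H_0: b_0 = 8 − 0 − 7 = 1; torsion from ∂_1 factors > 1: none. So H_0 ≅ Z.
H_1: b_1 = 15 − 7 − 7 = 1; torsion from ∂_2 factors > 1: none. So H_1 ≅ Z.
H_2: b_2 = 10 − 7 − 3 = 0; torsion from ∂_3 factors > 1: none. So H_2 ≅ 0.
H_3: b_3 = 3 − 3 − 0 = 0; torsion from ∂_4 factors > 1: none. So H_3 ≅ 0.

H_0 ≅ Z,  H_1 ≅ Z,  H_2 = 0,  H_3 = 0.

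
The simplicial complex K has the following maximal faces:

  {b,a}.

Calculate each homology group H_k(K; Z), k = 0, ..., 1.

H_0 = Z,  H_1 = 0.

Fix the vertex order a < b and write every simplex with vertices in increasing order. Then dim K = 1 and the simplices of K are:

  0-simplices (2): a, b
  1-simplices (1): ab

so the chain groups are C_0 ≅ Z^2, C_1 ≅ Z^1.

∂_1: C_1 → C_0 sends each edge [p,q] (with p < q) to q − p.
This gives a 2×1 integer matrix of rank 1; reducing to Smith normal form yields diagonal entries (1).

From H_k ≅ ker(∂_k) / im(∂_{k+1}) we obtain:

  H_0: rank C_0 − rank ∂_1 = 2 − 1 = 1, and the invariant factors of ∂_1 are all 1, so H_0 ≅ Z.
  H_1: rank ker ∂_1 − rank ∂_2 = (1 − 1) − 0 = 0, and there is no ∂_2, so H_1 ≅ 0.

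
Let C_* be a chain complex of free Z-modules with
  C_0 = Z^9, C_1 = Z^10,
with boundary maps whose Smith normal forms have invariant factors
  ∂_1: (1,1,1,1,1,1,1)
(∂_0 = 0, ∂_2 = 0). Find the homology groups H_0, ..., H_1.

H_0: b_0 = 9 − 0 − 7 = 2; torsion from ∂_1 factors > 1: none. So H_0 = Z^2.
H_1: b_1 = 10 − 7 − 0 = 3; torsion from ∂_2 factors > 1: none. So H_1 = Z^3.

H_0 = Z^2,  H_1 = Z^3.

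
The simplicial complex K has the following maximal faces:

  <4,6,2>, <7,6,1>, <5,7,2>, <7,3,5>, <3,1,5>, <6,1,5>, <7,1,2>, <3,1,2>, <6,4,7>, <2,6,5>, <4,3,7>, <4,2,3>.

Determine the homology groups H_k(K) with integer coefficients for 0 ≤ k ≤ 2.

H_0 = Z,  H_1 = Z/2,  H_2 = 0.

Fix the vertex order 1 < 2 < 3 < 4 < 5 < 6 < 7 and write every simplex with vertices in increasing order. Then dim K = 2 and the simplices of K are:

  0-simplices (7): [1], [2], [3], [4], [5], [6], [7]
  1-simplices (18): [1,2], [1,3], [1,5], [1,6], [1,7], [2,3], [2,4], [2,5], [2,6], [2,7], [3,4], [3,5], [3,7], [4,6], [4,7], [5,6], [5,7], [6,7]
  2-simplices (12): [1,2,3], [1,2,7], [1,3,5], [1,5,6], [1,6,7], [2,3,4], [2,4,6], [2,5,6], [2,5,7], [3,4,7], [3,5,7], [4,6,7]

Hence C_0 ≅ Z^7, C_1 ≅ Z^18, C_2 ≅ Z^12.

The boundary map ∂_1: C_1 → C_0 is given by ∂[p,q] = [q] − [p]. For instance
  ∂[3,7] = [7] − [3].
This gives a 7×18 integer matrix of rank 6; reducing to Smith normal form yields diagonal entries (1,1,1,1,1,1).

The boundary map ∂_2: C_2 → C_1 sends each 2-simplex [p,q,r] to [q,r] − [p,r] + [p,q]. For instance
  ∂[1,3,5] = [3,5] − [1,5] + [1,3],
  ∂[2,3,4] = [3,4] − [2,4] + [2,3].
The 18×12 boundary matrix has rank 12 and Smith normal form diag(1,1,1,1,1,1,1,1,1,1,1,2).

Now H_k = ker ∂_k / im ∂_{k+1}, so:

  H_0: rank C_0 − rank ∂_1 = 7 − 6 = 1, and the invariant factors of ∂_1 are all 1, so H_0 ≅ Z.
  H_1: rank ker ∂_1 − rank ∂_2 = (18 − 6) − 12 = 0, and ∂_2 has invariant factor 2 > 1, so H_1 ≅ Z/2.
  H_2: rank ker ∂_2 − rank ∂_3 = (12 − 12) − 0 = 0, and there is no ∂_3, so H_2 ≅ 0.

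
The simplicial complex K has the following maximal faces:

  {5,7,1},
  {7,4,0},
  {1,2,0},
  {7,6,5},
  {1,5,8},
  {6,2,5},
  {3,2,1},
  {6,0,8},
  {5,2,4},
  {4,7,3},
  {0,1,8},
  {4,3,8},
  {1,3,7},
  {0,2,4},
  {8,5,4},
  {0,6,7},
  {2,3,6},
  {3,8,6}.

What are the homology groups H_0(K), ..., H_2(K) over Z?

We work with the vertex ordering 0 < 1 < 2 < 3 < 4 < 5 < 6 < 7 < 8. The simplices of K, each written with vertices in increasing order, are:

  0-simplices (9): [0], [1], [2], [3], [4], [5], [6], [7], [8]
  1-simplices (27): (27 of them)
  2-simplices (18): [0,1,2], [0,1,8], [0,2,4], [0,4,7], [0,6,7], [0,6,8], [1,2,3], [1,3,7], [1,5,7], [1,5,8], [2,3,6], [2,4,5], [2,5,6], [3,4,7], [3,4,8], [3,6,8], [4,5,8], [5,6,7]

giving chain groups C_0 ≅ Z^9, C_1 ≅ Z^27, C_2 ≅ Z^18.

∂_1: C_1 → C_0 sends each edge [p,q] (with p < q) to q − p. For instance
  ∂[2,5] = [5] − [2].
This gives a 9×27 integer matrix of rank 8; reducing to Smith normal form yields diagonal entries (1,1,1,1,1,1,1,1).

Boundary ∂_2: C_2 → C_1 maps a triangle to the signed sum of its edges. For instance
  ∂[1,5,7] = [5,7] − [1,7] + [1,5],
  ∂[3,6,8] = [6,8] − [3,8] + [3,6].
This gives a 27×18 integer matrix of rank 17; reducing to Smith normal form yields diagonal entries (1,1,1,1,1,1,1,1,1,1,1,1,1,1,1,1,1).

Computing H_k = (kernel of ∂_k) / (image of ∂_{k+1}):

  H_0: rank C_0 − rank ∂_1 = 9 − 8 = 1, and the invariant factors of ∂_1 are all 1, so H_0 = Z.
  H_1: rank ker ∂_1 − rank ∂_2 = (27 − 8) − 17 = 2, and the invariant factors of ∂_2 are all 1, so H_1 = Z^2.
  H_2: rank ker ∂_2 − rank ∂_3 = (18 − 17) − 0 = 1, and there is no ∂_3, so H_2 = Z.

As a check, the Euler characteristic is 9 − 27 + 18 = 0, which agrees with 1 − 2 + 1 = 0.
(K is a triangulation of the torus T^2.)

H_0 = Z,  H_1 = Z^2,  H_2 = Z.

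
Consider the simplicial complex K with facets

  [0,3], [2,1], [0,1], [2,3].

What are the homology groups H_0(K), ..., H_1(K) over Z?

H_0 ≅ Z,  H_1 ≅ Z.

We work with the vertex ordering 0 < 1 < 2 < 3. The simplices of K, each written with vertices in increasing order, are:

  0-simplices (4): [0], [1], [2], [3]
  1-simplices (4): [0,1], [0,3], [1,2], [2,3]

Hence C_0 ≅ Z^4, C_1 ≅ Z^4.

Boundary ∂_1: C_1 → C_0 is given by ∂[p,q] = [q] − [p]. For instance
  ∂[0,3] = [3] − [0].
This gives a 4×4 integer matrix of rank 3; reducing to Smith normal form yields diagonal entries (1,1,1).

Now H_k = ker ∂_k / im ∂_{k+1}, so:

  H_0: rank C_0 − rank ∂_1 = 4 − 3 = 1, and the invariant factors of ∂_1 are all 1, so H_0 = Z.
  H_1: rank ker ∂_1 − rank ∂_2 = (4 − 3) − 0 = 1, and there is no ∂_2, so H_1 = Z.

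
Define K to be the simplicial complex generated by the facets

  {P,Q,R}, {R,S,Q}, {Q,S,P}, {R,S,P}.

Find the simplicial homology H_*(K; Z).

H_0 ≅ Z,  H_1 = 0,  H_2 ≅ Z.

We work with the vertex ordering P < Q < R < S. The simplices of K, each written with vertices in increasing order, are:

  0-simplices (4): P, Q, R, S
  1-simplices (6): PQ, PR, PS, QR, QS, RS
  2-simplices (4): PQR, PQS, PRS, QRS

giving chain groups C_0 ≅ Z^4, C_1 ≅ Z^6, C_2 ≅ Z^4.

∂_1: C_1 → C_0 is given by ∂[p,q] = [q] − [p]. For instance
  ∂RS = S − R.
The 4×6 boundary matrix has rank 3 and Smith normal form diag(1,1,1).

The boundary map ∂_2: C_2 → C_1 maps a triangle to the signed sum of its edges. For instance
  ∂PRS = RS − PS + PR,
  ∂PQS = QS − PS + PQ.
This gives a 6×4 integer matrix of rank 3; reducing to Smith normal form yields diagonal entries (1,1,1).

From H_k ≅ ker(∂_k) / im(∂_{k+1}) we obtain:

  H_0: rank C_0 − rank ∂_1 = 4 − 3 = 1, and the invariant factors of ∂_1 are all 1, so H_0 = Z.
  H_1: rank ker ∂_1 − rank ∂_2 = (6 − 3) − 3 = 0, and the invariant factors of ∂_2 are all 1, so H_1 = 0.
  H_2: rank ker ∂_2 − rank ∂_3 = (4 − 3) − 0 = 1, and there is no ∂_3, so H_2 = Z.

(K is a triangulation of the 2-sphere S^2.)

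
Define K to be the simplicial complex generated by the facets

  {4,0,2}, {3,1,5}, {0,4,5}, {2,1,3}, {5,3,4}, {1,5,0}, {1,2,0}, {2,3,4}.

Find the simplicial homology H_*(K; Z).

K has 6 vertices, 12 edges, 8 triangles.
rank ∂_0 = 0, rank ∂_1 = 5 ⇒ b_0 = 6 − 0 − 5 = 1; all invariant factors of ∂_1 are 1 so no torsion. So H_0 ≅ Z.
rank ∂_1 = 5, rank ∂_2 = 7 ⇒ b_1 = 12 − 5 − 7 = 0; all invariant factors of ∂_2 are 1 so no torsion. So H_1 ≅ 0.
rank ∂_2 = 7, rank ∂_3 = 0 ⇒ b_2 = 8 − 7 − 0 = 1. So H_2 ≅ Z.

H_0 ≅ Z,  H_1 = 0,  H_2 ≅ Z.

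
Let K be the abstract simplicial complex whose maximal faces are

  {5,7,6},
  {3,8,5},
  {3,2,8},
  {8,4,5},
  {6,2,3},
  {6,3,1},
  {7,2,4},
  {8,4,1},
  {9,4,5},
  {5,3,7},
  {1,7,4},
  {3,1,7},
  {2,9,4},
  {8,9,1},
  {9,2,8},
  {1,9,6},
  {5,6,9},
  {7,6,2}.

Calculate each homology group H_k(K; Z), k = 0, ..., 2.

H_0 ≅ Z,  H_1 ≅ Z ⊕ Z/2,  H_2 = 0.

Take the total order 1 < 2 < 3 < 4 < 5 < 6 < 7 < 8 < 9 on the vertex set. Then K (dimension 2) consists of the simplices:

  0-simplices (9): [1], [2], [3], [4], [5], [6], [7], [8], [9]
  1-simplices (27): (27 of them)
  2-simplices (18): [1,3,6], [1,3,7], [1,4,7], [1,4,8], [1,6,9], [1,8,9], [2,3,6], [2,3,8], [2,4,7], [2,4,9], [2,6,7], [2,8,9], [3,5,7], [3,5,8], [4,5,8], [4,5,9], [5,6,7], [5,6,9]

Hence C_0 ≅ Z^9, C_1 ≅ Z^27, C_2 ≅ Z^18.

Boundary ∂_1: C_1 → C_0 is given by ∂[p,q] = [q] − [p].
The 9×27 boundary matrix has rank 8 and Smith normal form diag(1,1,1,1,1,1,1,1).

Boundary ∂_2: C_2 → C_1 sends each 2-simplex [p,q,r] to [q,r] − [p,r] + [p,q]. For instance
  ∂[4,5,9] = [5,9] − [4,9] + [4,5],
  ∂[2,6,7] = [6,7] − [2,7] + [2,6].
The 27×18 boundary matrix has rank 18 and Smith normal form diag(1,1,1,1,1,1,1,1,1,1,1,1,1,1,1,1,1,2).

Computing H_k = (kernel of ∂_k) / (image of ∂_{k+1}):

  H_0: rank C_0 − rank ∂_1 = 9 − 8 = 1, and the invariant factors of ∂_1 are all 1, so H_0 = Z.
  H_1: rank ker ∂_1 − rank ∂_2 = (27 − 8) − 18 = 1, and ∂_2 has invariant factor 2 > 1, so H_1 = Z ⊕ Z/2.
  H_2: rank ker ∂_2 − rank ∂_3 = (18 − 18) − 0 = 0, and there is no ∂_3, so H_2 = 0.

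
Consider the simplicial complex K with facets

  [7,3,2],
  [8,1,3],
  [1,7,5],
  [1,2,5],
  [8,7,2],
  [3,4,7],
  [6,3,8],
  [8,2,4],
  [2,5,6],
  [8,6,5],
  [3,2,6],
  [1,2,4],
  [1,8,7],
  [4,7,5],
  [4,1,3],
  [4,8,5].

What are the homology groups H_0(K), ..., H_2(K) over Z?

H_0 = Z,  H_1 = Z^2,  H_2 = Z.

Fix the vertex order 1 < 2 < 3 < 4 < 5 < 6 < 7 < 8 and write every simplex with vertices in increasing order. Then dim K = 2 and the simplices of K are:

  0-simplices (8): [1], [2], [3], [4], [5], [6], [7], [8]
  1-simplices (24): (24 of them)
  2-simplices (16): [1,2,4], [1,2,5], [1,3,4], [1,3,8], [1,5,7], [1,7,8], [2,3,6], [2,3,7], [2,4,8], [2,5,6], [2,7,8], [3,4,7], [3,6,8], [4,5,7], [4,5,8], [5,6,8]

giving chain groups C_0 ≅ Z^8, C_1 ≅ Z^24, C_2 ≅ Z^16.

∂_1: C_1 → C_0 maps an edge to its endpoints' difference, ∂[p,q] = q − p.
This gives a 8×24 integer matrix of rank 7; reducing to Smith normal form yields diagonal entries (1,1,1,1,1,1,1).

∂_2: C_2 → C_1 maps a triangle to the signed sum of its edges. For instance
  ∂[1,5,7] = [5,7] − [1,7] + [1,5],
  ∂[1,2,5] = [2,5] − [1,5] + [1,2].
The 24×16 boundary matrix has rank 15 and Smith normal form diag(1,1,1,1,1,1,1,1,1,1,1,1,1,1,1).

Now H_k = ker ∂_k / im ∂_{k+1}, so:

  H_0: rank C_0 − rank ∂_1 = 8 − 7 = 1, and the invariant factors of ∂_1 are all 1, so H_0 ≅ Z.
  H_1: rank ker ∂_1 − rank ∂_2 = (24 − 7) − 15 = 2, and the invariant factors of ∂_2 are all 1, so H_1 ≅ Z^2.
  H_2: rank ker ∂_2 − rank ∂_3 = (16 − 15) − 0 = 1, and there is no ∂_3, so H_2 ≅ Z.

As a check, the Euler characteristic is 8 − 24 + 16 = 0, which agrees with 1 − 2 + 1 = 0.
(K is a triangulation of the torus T^2.)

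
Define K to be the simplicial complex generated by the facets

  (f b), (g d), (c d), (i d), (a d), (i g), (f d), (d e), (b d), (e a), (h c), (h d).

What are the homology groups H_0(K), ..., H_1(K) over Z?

Take the total order a < b < c < d < e < f < g < h < i on the vertex set. Then K (dimension 1) consists of the simplices:

  0-simplices (9): a, b, c, d, e, f, g, h, i
  1-simplices (12): ad, ae, bd, bf, cd, ch, de, df, dg, dh, di, gi

so the chain groups are C_0 ≅ Z^9, C_1 ≅ Z^12.

∂_1: C_1 → C_0 maps an edge to its endpoints' difference, ∂[p,q] = q − p.
The resulting 9×12 matrix has rank 8, and its Smith normal form has invariant factors (1,1,1,1,1,1,1,1).

From H_k ≅ ker(∂_k) / im(∂_{k+1}) we obtain:

  H_0: rank C_0 − rank ∂_1 = 9 − 8 = 1, and the invariant factors of ∂_1 are all 1, so H_0 = Z.
  H_1: rank ker ∂_1 − rank ∂_2 = (12 − 8) − 0 = 4, and there is no ∂_2, so H_1 = Z^4.

As a check, the Euler characteristic is 9 − 12 = -3, which agrees with 1 − 4 = -3.

H_0 = Z,  H_1 = Z^4.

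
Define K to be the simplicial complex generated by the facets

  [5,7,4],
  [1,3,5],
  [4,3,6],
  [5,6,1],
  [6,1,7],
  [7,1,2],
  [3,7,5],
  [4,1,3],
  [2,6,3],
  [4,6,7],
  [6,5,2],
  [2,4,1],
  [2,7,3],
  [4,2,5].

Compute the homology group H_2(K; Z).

We work with the vertex ordering 1 < 2 < 3 < 4 < 5 < 6 < 7. The simplices of K, each written with vertices in increasing order, are:

  0-simplices (7): [1], [2], [3], [4], [5], [6], [7]
  1-simplices (21): [1,2], [1,3], [1,4], [1,5], [1,6], [1,7], [2,3], [2,4], [2,5], [2,6], [2,7], [3,4], [3,5], [3,6], [3,7], [4,5], [4,6], [4,7], [5,6], [5,7], [6,7]
  2-simplices (14): [1,2,4], [1,2,7], [1,3,4], [1,3,5], [1,5,6], [1,6,7], [2,3,6], [2,3,7], [2,4,5], [2,5,6], [3,4,6], [3,5,7], [4,5,7], [4,6,7]

so the chain groups are C_0 ≅ Z^7, C_1 ≅ Z^21, C_2 ≅ Z^14.

The boundary map ∂_1: C_1 → C_0 sends each edge [p,q] (with p < q) to q − p.
The resulting 7×21 matrix has rank 6, and its Smith normal form has invariant factors (1,1,1,1,1,1).

Boundary ∂_2: C_2 → C_1 sends each 2-simplex [p,q,r] to [q,r] − [p,r] + [p,q]. For instance
  ∂[1,3,4] = [3,4] − [1,4] + [1,3],
  ∂[4,5,7] = [5,7] − [4,7] + [4,5].
This gives a 21×14 integer matrix of rank 13; reducing to Smith normal form yields diagonal entries (1,1,1,1,1,1,1,1,1,1,1,1,1).

Reading off H_k = ker ∂_k / im ∂_{k+1}:

  H_2: rank ker ∂_2 − rank ∂_3 = (14 − 13) − 0 = 1, and there is no ∂_3, so H_2 ≅ Z.

H_2 = Z.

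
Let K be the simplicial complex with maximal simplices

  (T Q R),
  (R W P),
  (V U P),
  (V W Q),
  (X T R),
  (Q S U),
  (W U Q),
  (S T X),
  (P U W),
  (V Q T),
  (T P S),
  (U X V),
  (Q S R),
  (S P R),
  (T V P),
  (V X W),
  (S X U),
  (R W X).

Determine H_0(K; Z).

K has 9 vertices, 27 edges, 18 triangles.
rank ∂_0 = 0, rank ∂_1 = 8 ⇒ b_0 = 9 − 0 − 8 = 1; all invariant factors of ∂_1 are 1 so no torsion. So H_0 = Z.

H_0 = Z.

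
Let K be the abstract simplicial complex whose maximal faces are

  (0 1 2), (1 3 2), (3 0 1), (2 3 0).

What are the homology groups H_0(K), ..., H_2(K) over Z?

K has 4 vertices, 6 edges, 4 triangles.
rank ∂_0 = 0, rank ∂_1 = 3 ⇒ b_0 = 4 − 0 − 3 = 1; all invariant factors of ∂_1 are 1 so no torsion. So H_0 ≅ Z.
rank ∂_1 = 3, rank ∂_2 = 3 ⇒ b_1 = 6 − 3 − 3 = 0; all invariant factors of ∂_2 are 1 so no torsion. So H_1 ≅ 0.
rank ∂_2 = 3, rank ∂_3 = 0 ⇒ b_2 = 4 − 3 − 0 = 1. So H_2 ≅ Z.

H_0 ≅ Z,  H_1 = 0,  H_2 ≅ Z.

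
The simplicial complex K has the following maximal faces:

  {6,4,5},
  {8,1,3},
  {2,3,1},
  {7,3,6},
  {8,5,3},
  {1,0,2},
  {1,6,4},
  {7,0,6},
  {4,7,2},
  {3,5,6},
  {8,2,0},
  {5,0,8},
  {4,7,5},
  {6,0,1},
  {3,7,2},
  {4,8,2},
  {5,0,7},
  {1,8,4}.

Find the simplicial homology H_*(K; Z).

H_0 ≅ Z,  H_1 ≅ Z ⊕ Z/2,  H_2 = 0.

We work with the vertex ordering 0 < 1 < 2 < 3 < 4 < 5 < 6 < 7 < 8. The simplices of K, each written with vertices in increasing order, are:

  0-simplices (9): [0], [1], [2], [3], [4], [5], [6], [7], [8]
  1-simplices (27): (27 of them)
  2-simplices (18): [0,1,2], [0,1,6], [0,2,8], [0,5,7], [0,5,8], [0,6,7], [1,2,3], [1,3,8], [1,4,6], [1,4,8], [2,3,7], [2,4,7], [2,4,8], [3,5,6], [3,5,8], [3,6,7], [4,5,6], [4,5,7]

so the chain groups are C_0 ≅ Z^9, C_1 ≅ Z^27, C_2 ≅ Z^18.

Boundary ∂_1: C_1 → C_0 maps an edge to its endpoints' difference, ∂[p,q] = q − p. For instance
  ∂[1,8] = [8] − [1].
The resulting 9×27 matrix has rank 8, and its Smith normal form has invariant factors (1,1,1,1,1,1,1,1).

∂_2: C_2 → C_1 maps a triangle to the signed sum of its edges. For instance
  ∂[1,4,6] = [4,6] − [1,6] + [1,4],
  ∂[4,5,6] = [5,6] − [4,6] + [4,5].
The resulting 27×18 matrix has rank 18, and its Smith normal form has invariant factors (1,1,1,1,1,1,1,1,1,1,1,1,1,1,1,1,1,2).

From H_k ≅ ker(∂_k) / im(∂_{k+1}) we obtain:

  H_0: rank C_0 − rank ∂_1 = 9 − 8 = 1, and the invariant factors of ∂_1 are all 1, so H_0 ≅ Z.
  H_1: rank ker ∂_1 − rank ∂_2 = (27 − 8) − 18 = 1, and ∂_2 has invariant factor 2 > 1, so H_1 ≅ Z ⊕ Z/2.
  H_2: rank ker ∂_2 − rank ∂_3 = (18 − 18) − 0 = 0, and there is no ∂_3, so H_2 ≅ 0.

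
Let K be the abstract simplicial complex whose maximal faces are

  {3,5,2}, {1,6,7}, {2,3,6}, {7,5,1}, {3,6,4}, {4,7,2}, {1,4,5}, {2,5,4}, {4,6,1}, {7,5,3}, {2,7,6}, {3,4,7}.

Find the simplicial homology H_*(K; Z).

H_0 = Z,  H_1 = Z/2Z,  H_2 = 0.

Take the total order 1 < 2 < 3 < 4 < 5 < 6 < 7 on the vertex set. Then K (dimension 2) consists of the simplices:

  0-simplices (7): [1], [2], [3], [4], [5], [6], [7]
  1-simplices (18): [1,4], [1,5], [1,6], [1,7], [2,3], [2,4], [2,5], [2,6], [2,7], [3,4], [3,5], [3,6], [3,7], [4,5], [4,6], [4,7], [5,7], [6,7]
  2-simplices (12): [1,4,5], [1,4,6], [1,5,7], [1,6,7], [2,3,5], [2,3,6], [2,4,5], [2,4,7], [2,6,7], [3,4,6], [3,4,7], [3,5,7]

so the chain groups are C_0 ≅ Z^7, C_1 ≅ Z^18, C_2 ≅ Z^12.

Boundary ∂_1: C_1 → C_0 is given by ∂[p,q] = [q] − [p]. For instance
  ∂[3,7] = [7] − [3].
This gives a 7×18 integer matrix of rank 6; reducing to Smith normal form yields diagonal entries (1,1,1,1,1,1).

Boundary ∂_2: C_2 → C_1 acts by ∂[p,q,r] = [q,r] − [p,r] + [p,q]. For instance
  ∂[1,4,6] = [4,6] − [1,6] + [1,4],
  ∂[3,4,6] = [4,6] − [3,6] + [3,4].
As a 18×12 matrix over Z this has rank 12, with invariant factors (1,1,1,1,1,1,1,1,1,1,1,2).

Now H_k = ker ∂_k / im ∂_{k+1}, so:

  H_0: rank C_0 − rank ∂_1 = 7 − 6 = 1, and the invariant factors of ∂_1 are all 1, so H_0 = Z.
  H_1: rank ker ∂_1 − rank ∂_2 = (18 − 6) − 12 = 0, and ∂_2 has invariant factor 2 > 1, so H_1 = Z/2Z.
  H_2: rank ker ∂_2 − rank ∂_3 = (12 − 12) − 0 = 0, and there is no ∂_3, so H_2 = 0.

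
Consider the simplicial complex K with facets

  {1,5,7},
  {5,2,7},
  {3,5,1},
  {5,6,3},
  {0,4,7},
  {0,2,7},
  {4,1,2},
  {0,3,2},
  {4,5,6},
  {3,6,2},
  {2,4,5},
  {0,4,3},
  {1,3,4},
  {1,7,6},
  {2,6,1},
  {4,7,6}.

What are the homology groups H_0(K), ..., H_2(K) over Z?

H_0 ≅ Z,  H_1 ≅ Z^2,  H_2 ≅ Z.

Fix the vertex order 0 < 1 < 2 < 3 < 4 < 5 < 6 < 7 and write every simplex with vertices in increasing order. Then dim K = 2 and the simplices of K are:

  0-simplices (8): [0], [1], [2], [3], [4], [5], [6], [7]
  1-simplices (24): (24 of them)
  2-simplices (16): [0,2,3], [0,2,7], [0,3,4], [0,4,7], [1,2,4], [1,2,6], [1,3,4], [1,3,5], [1,5,7], [1,6,7], [2,3,6], [2,4,5], [2,5,7], [3,5,6], [4,5,6], [4,6,7]

Hence C_0 ≅ Z^8, C_1 ≅ Z^24, C_2 ≅ Z^16.

The boundary map ∂_1: C_1 → C_0 is given by ∂[p,q] = [q] − [p].
The resulting 8×24 matrix has rank 7, and its Smith normal form has invariant factors (1,1,1,1,1,1,1).

Boundary ∂_2: C_2 → C_1 maps a triangle to the signed sum of its edges. For instance
  ∂[0,2,7] = [2,7] − [0,7] + [0,2],
  ∂[1,2,6] = [2,6] − [1,6] + [1,2].
The resulting 24×16 matrix has rank 15, and its Smith normal form has invariant factors (1,1,1,1,1,1,1,1,1,1,1,1,1,1,1).

Reading off H_k = ker ∂_k / im ∂_{k+1}:

  H_0: rank C_0 − rank ∂_1 = 8 − 7 = 1, and the invariant factors of ∂_1 are all 1, so H_0 ≅ Z.
  H_1: rank ker ∂_1 − rank ∂_2 = (24 − 7) − 15 = 2, and the invariant factors of ∂_2 are all 1, so H_1 ≅ Z^2.
  H_2: rank ker ∂_2 − rank ∂_3 = (16 − 15) − 0 = 1, and there is no ∂_3, so H_2 ≅ Z.

As a check, the Euler characteristic is 8 − 24 + 16 = 0, which agrees with 1 − 2 + 1 = 0.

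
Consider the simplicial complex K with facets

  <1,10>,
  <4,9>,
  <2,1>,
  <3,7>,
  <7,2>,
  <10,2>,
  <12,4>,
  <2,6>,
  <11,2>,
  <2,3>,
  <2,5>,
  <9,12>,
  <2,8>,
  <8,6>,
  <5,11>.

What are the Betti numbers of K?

b_0 = 2, b_1 = 5.

Fix the vertex order 1 < 2 < 3 < 4 < 5 < 6 < 7 < 8 < 9 < 10 < 11 < 12 and write every simplex with vertices in increasing order. Then dim K = 1 and the simplices of K are:

  0-simplices (12): [1], [2], [3], [4], [5], [6], [7], [8], [9], [10], [11], [12]
  1-simplices (15): [1,2], [1,10], [2,3], [2,5], [2,6], [2,7], [2,8], [2,10], [2,11], [3,7], [4,9], [4,12], [5,11], [6,8], [9,12]

giving chain groups C_0 ≅ Z^12, C_1 ≅ Z^15.

∂_1: C_1 → C_0 is given by ∂[p,q] = [q] − [p]. For instance
  ∂[4,9] = [9] − [4].
The 12×15 boundary matrix has rank 10 and Smith normal form diag(1,1,1,1,1,1,1,1,1,1).

Now H_k = ker ∂_k / im ∂_{k+1}, so:

  H_0: rank C_0 − rank ∂_1 = 12 − 10 = 2, and the invariant factors of ∂_1 are all 1, so H_0 = Z^2.
  H_1: rank ker ∂_1 − rank ∂_2 = (15 − 10) − 0 = 5, and there is no ∂_2, so H_1 = Z^5.

Hence the Betti numbers are b_0 = 2, b_1 = 5.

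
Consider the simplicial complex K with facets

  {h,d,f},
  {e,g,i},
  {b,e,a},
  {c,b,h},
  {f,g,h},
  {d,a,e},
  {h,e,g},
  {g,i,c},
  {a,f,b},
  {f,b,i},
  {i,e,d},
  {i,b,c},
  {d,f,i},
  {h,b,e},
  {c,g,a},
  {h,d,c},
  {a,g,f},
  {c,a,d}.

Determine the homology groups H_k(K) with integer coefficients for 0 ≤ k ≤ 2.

H_0 ≅ Z,  H_1 ≅ Z^2,  H_2 ≅ Z.

Order the vertices as a < b < c < d < e < f < g < h < i. Listing each simplex with vertices in this order, K has dimension 2 with simplices:

  0-simplices (9): a, b, c, d, e, f, g, h, i
  1-simplices (27): ab, ac, ad, ae, af, ag, bc, be, bf, bh, bi, cd, cg, ch, ci, de, df, dh, di, eg, eh, ei, fg, fh, fi, gh, gi
  2-simplices (18): abe, abf, acd, acg, ade, afg, bch, bci, beh, bfi, cdh, cgi, dei, dfh, dfi, egh, egi, fgh

giving chain groups C_0 ≅ Z^9, C_1 ≅ Z^27, C_2 ≅ Z^18.

The boundary map ∂_1: C_1 → C_0 is given by ∂[p,q] = [q] − [p]. For instance
  ∂eg = g − e.
This gives a 9×27 integer matrix of rank 8; reducing to Smith normal form yields diagonal entries (1,1,1,1,1,1,1,1).

Boundary ∂_2: C_2 → C_1 maps a triangle to the signed sum of its edges. For instance
  ∂abe = be − ae + ab,
  ∂cgi = gi − ci + cg.
This gives a 27×18 integer matrix of rank 17; reducing to Smith normal form yields diagonal entries (1,1,1,1,1,1,1,1,1,1,1,1,1,1,1,1,1).

Reading off H_k = ker ∂_k / im ∂_{k+1}:

  H_0: rank C_0 − rank ∂_1 = 9 − 8 = 1, and the invariant factors of ∂_1 are all 1, so H_0 ≅ Z.
  H_1: rank ker ∂_1 − rank ∂_2 = (27 − 8) − 17 = 2, and the invariant factors of ∂_2 are all 1, so H_1 ≅ Z^2.
  H_2: rank ker ∂_2 − rank ∂_3 = (18 − 17) − 0 = 1, and there is no ∂_3, so H_2 ≅ Z.

As a check, the Euler characteristic is 9 − 27 + 18 = 0, which agrees with 1 − 2 + 1 = 0.
(K is a triangulation of the torus T^2.)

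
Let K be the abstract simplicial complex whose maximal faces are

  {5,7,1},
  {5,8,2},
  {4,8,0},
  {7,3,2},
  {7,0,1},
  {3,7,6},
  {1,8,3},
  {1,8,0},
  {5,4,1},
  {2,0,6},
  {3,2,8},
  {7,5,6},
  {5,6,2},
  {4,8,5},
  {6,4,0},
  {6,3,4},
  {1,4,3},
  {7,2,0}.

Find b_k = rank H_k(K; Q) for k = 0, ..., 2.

Take the total order 0 < 1 < 2 < 3 < 4 < 5 < 6 < 7 < 8 on the vertex set. Then K (dimension 2) consists of the simplices:

  0-simplices (9): [0], [1], [2], [3], [4], [5], [6], [7], [8]
  1-simplices (27): (27 of them)
  2-simplices (18): [0,1,7], [0,1,8], [0,2,6], [0,2,7], [0,4,6], [0,4,8], [1,3,4], [1,3,8], [1,4,5], [1,5,7], [2,3,7], [2,3,8], [2,5,6], [2,5,8], [3,4,6], [3,6,7], [4,5,8], [5,6,7]

Hence C_0 ≅ Z^9, C_1 ≅ Z^27, C_2 ≅ Z^18.

The boundary map ∂_1: C_1 → C_0 maps an edge to its endpoints' difference, ∂[p,q] = q − p.
The 9×27 boundary matrix has rank 8 and Smith normal form diag(1,1,1,1,1,1,1,1).

∂_2: C_2 → C_1 acts by ∂[p,q,r] = [q,r] − [p,r] + [p,q]. For instance
  ∂[0,4,8] = [4,8] − [0,8] + [0,4],
  ∂[2,3,8] = [3,8] − [2,8] + [2,3].
As a 27×18 matrix over Z this has rank 18, with invariant factors (1,1,1,1,1,1,1,1,1,1,1,1,1,1,1,1,1,2).

Computing H_k = (kernel of ∂_k) / (image of ∂_{k+1}):

  H_0: rank C_0 − rank ∂_1 = 9 − 8 = 1, and the invariant factors of ∂_1 are all 1, so H_0 ≅ Z.
  H_1: rank ker ∂_1 − rank ∂_2 = (27 − 8) − 18 = 1, and ∂_2 has invariant factor 2 > 1, so H_1 ≅ Z ⊕ Z/2.
  H_2: rank ker ∂_2 − rank ∂_3 = (18 − 18) − 0 = 0, and there is no ∂_3, so H_2 ≅ 0.

Hence the Betti numbers are b_0 = 1, b_1 = 1, b_2 = 0.

b_0 = 1, b_1 = 1, b_2 = 0.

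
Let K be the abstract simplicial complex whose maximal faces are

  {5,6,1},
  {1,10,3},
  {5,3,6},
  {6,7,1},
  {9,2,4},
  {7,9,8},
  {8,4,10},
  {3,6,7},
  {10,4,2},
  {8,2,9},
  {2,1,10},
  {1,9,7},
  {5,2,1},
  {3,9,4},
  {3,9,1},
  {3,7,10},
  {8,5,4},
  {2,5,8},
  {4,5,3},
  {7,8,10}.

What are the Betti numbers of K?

b_0 = 1, b_1 = 1, b_2 = 0.

Fix the vertex order 1 < 2 < 3 < 4 < 5 < 6 < 7 < 8 < 9 < 10 and write every simplex with vertices in increasing order. Then dim K = 2 and the simplices of K are:

  0-simplices (10): [1], [2], [3], [4], [5], [6], [7], [8], [9], [10]
  1-simplices (30): (30 of them)
  2-simplices (20): (20 of them)

Hence C_0 ≅ Z^10, C_1 ≅ Z^30, C_2 ≅ Z^20.

The boundary map ∂_1: C_1 → C_0 sends each edge [p,q] (with p < q) to q − p. For instance
  ∂[1,6] = [6] − [1].
The resulting 10×30 matrix has rank 9, and its Smith normal form has invariant factors (1,1,1,1,1,1,1,1,1).

The boundary map ∂_2: C_2 → C_1 maps a triangle to the signed sum of its edges. For instance
  ∂[1,3,9] = [3,9] − [1,9] + [1,3],
  ∂[2,8,9] = [8,9] − [2,9] + [2,8].
This gives a 30×20 integer matrix of rank 20; reducing to Smith normal form yields diagonal entries (1,1,1,1,1,1,1,1,1,1,1,1,1,1,1,1,1,1,1,2).

Computing H_k = (kernel of ∂_k) / (image of ∂_{k+1}):

  H_0: rank C_0 − rank ∂_1 = 10 − 9 = 1, and the invariant factors of ∂_1 are all 1, so H_0 = Z.
  H_1: rank ker ∂_1 − rank ∂_2 = (30 − 9) − 20 = 1, and ∂_2 has invariant factor 2 > 1, so H_1 = Z ⊕ Z/2.
  H_2: rank ker ∂_2 − rank ∂_3 = (20 − 20) − 0 = 0, and there is no ∂_3, so H_2 = 0.

As a check, the Euler characteristic is 10 − 30 + 20 = 0, which agrees with 1 − 1 + 0 = 0.
(K is a triangulation of the Klein bottle.)

Hence the Betti numbers are b_0 = 1, b_1 = 1, b_2 = 0.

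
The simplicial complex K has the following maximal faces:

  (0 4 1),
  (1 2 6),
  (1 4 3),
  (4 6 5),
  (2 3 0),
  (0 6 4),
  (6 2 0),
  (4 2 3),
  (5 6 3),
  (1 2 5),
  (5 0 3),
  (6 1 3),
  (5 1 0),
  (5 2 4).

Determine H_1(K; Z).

We work with the vertex ordering 0 < 1 < 2 < 3 < 4 < 5 < 6. The simplices of K, each written with vertices in increasing order, are:

  0-simplices (7): [0], [1], [2], [3], [4], [5], [6]
  1-simplices (21): [0,1], [0,2], [0,3], [0,4], [0,5], [0,6], [1,2], [1,3], [1,4], [1,5], [1,6], [2,3], [2,4], [2,5], [2,6], [3,4], [3,5], [3,6], [4,5], [4,6], [5,6]
  2-simplices (14): [0,1,4], [0,1,5], [0,2,3], [0,2,6], [0,3,5], [0,4,6], [1,2,5], [1,2,6], [1,3,4], [1,3,6], [2,3,4], [2,4,5], [3,5,6], [4,5,6]

Hence C_0 ≅ Z^7, C_1 ≅ Z^21, C_2 ≅ Z^14.

The boundary map ∂_1: C_1 → C_0 maps an edge to its endpoints' difference, ∂[p,q] = q − p.
This gives a 7×21 integer matrix of rank 6; reducing to Smith normal form yields diagonal entries (1,1,1,1,1,1).

Boundary ∂_2: C_2 → C_1 sends each 2-simplex [p,q,r] to [q,r] − [p,r] + [p,q]. For instance
  ∂[0,1,5] = [1,5] − [0,5] + [0,1],
  ∂[1,3,4] = [3,4] − [1,4] + [1,3].
The 21×14 boundary matrix has rank 13 and Smith normal form diag(1,1,1,1,1,1,1,1,1,1,1,1,1).

Computing H_k = (kernel of ∂_k) / (image of ∂_{k+1}):

  H_1: rank ker ∂_1 − rank ∂_2 = (21 − 6) − 13 = 2, and the invariant factors of ∂_2 are all 1, so H_1 ≅ Z^2.

H_1 = Z^2.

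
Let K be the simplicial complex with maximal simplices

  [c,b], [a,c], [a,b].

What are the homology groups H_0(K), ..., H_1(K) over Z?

H_0 = Z,  H_1 = Z.

We work with the vertex ordering a < b < c. The simplices of K, each written with vertices in increasing order, are:

  0-simplices (3): a, b, c
  1-simplices (3): ab, ac, bc

Hence C_0 ≅ Z^3, C_1 ≅ Z^3.

The boundary map ∂_1: C_1 → C_0 is given by ∂[p,q] = [q] − [p]. For instance
  ∂ab = b − a.
The resulting 3×3 matrix has rank 2, and its Smith normal form has invariant factors (1,1).

Computing H_k = (kernel of ∂_k) / (image of ∂_{k+1}):

  H_0: rank C_0 − rank ∂_1 = 3 − 2 = 1, and the invariant factors of ∂_1 are all 1, so H_0 = Z.
  H_1: rank ker ∂_1 − rank ∂_2 = (3 − 2) − 0 = 1, and there is no ∂_2, so H_1 = Z.

(K is a triangulation of the circle S^1.)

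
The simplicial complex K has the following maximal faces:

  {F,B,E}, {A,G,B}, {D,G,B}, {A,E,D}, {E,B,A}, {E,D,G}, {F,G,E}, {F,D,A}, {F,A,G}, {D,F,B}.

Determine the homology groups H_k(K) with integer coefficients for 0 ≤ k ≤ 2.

H_0 = Z,  H_1 = Z/2Z,  H_2 = 0.

Take the total order A < B < D < E < F < G on the vertex set. Then K (dimension 2) consists of the simplices:

  0-simplices (6): A, B, D, E, F, G
  1-simplices (15): AB, AD, AE, AF, AG, BD, BE, BF, BG, DE, DF, DG, EF, EG, FG
  2-simplices (10): ABE, ABG, ADE, ADF, AFG, BDF, BDG, BEF, DEG, EFG

so the chain groups are C_0 ≅ Z^6, C_1 ≅ Z^15, C_2 ≅ Z^10.

The boundary map ∂_1: C_1 → C_0 maps an edge to its endpoints' difference, ∂[p,q] = q − p. For instance
  ∂EF = F − E.
The resulting 6×15 matrix has rank 5, and its Smith normal form has invariant factors (1,1,1,1,1).

∂_2: C_2 → C_1 acts by ∂[p,q,r] = [q,r] − [p,r] + [p,q]. For instance
  ∂ADF = DF − AF + AD,
  ∂ABG = BG − AG + AB.
The 15×10 boundary matrix has rank 10 and Smith normal form diag(1,1,1,1,1,1,1,1,1,2).

Reading off H_k = ker ∂_k / im ∂_{k+1}:

  H_0: rank C_0 − rank ∂_1 = 6 − 5 = 1, and the invariant factors of ∂_1 are all 1, so H_0 = Z.
  H_1: rank ker ∂_1 − rank ∂_2 = (15 − 5) − 10 = 0, and ∂_2 has invariant factor 2 > 1, so H_1 = Z/2Z.
  H_2: rank ker ∂_2 − rank ∂_3 = (10 − 10) − 0 = 0, and there is no ∂_3, so H_2 = 0.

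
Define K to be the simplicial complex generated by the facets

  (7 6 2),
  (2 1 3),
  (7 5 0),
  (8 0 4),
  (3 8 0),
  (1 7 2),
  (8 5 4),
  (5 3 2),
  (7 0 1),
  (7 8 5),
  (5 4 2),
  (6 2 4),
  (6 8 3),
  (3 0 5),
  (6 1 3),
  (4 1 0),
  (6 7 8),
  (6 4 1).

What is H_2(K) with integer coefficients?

Take the total order 0 < 1 < 2 < 3 < 4 < 5 < 6 < 7 < 8 on the vertex set. Then K (dimension 2) consists of the simplices:

  0-simplices (9): [0], [1], [2], [3], [4], [5], [6], [7], [8]
  1-simplices (27): (27 of them)
  2-simplices (18): [0,1,4], [0,1,7], [0,3,5], [0,3,8], [0,4,8], [0,5,7], [1,2,3], [1,2,7], [1,3,6], [1,4,6], [2,3,5], [2,4,5], [2,4,6], [2,6,7], [3,6,8], [4,5,8], [5,7,8], [6,7,8]

so the chain groups are C_0 ≅ Z^9, C_1 ≅ Z^27, C_2 ≅ Z^18.

∂_1: C_1 → C_0 maps an edge to its endpoints' difference, ∂[p,q] = q − p.
The resulting 9×27 matrix has rank 8, and its Smith normal form has invariant factors (1,1,1,1,1,1,1,1).

∂_2: C_2 → C_1 acts by ∂[p,q,r] = [q,r] − [p,r] + [p,q]. For instance
  ∂[3,6,8] = [6,8] − [3,8] + [3,6],
  ∂[0,3,8] = [3,8] − [0,8] + [0,3].
The resulting 27×18 matrix has rank 18, and its Smith normal form has invariant factors (1,1,1,1,1,1,1,1,1,1,1,1,1,1,1,1,1,2).

From H_k ≅ ker(∂_k) / im(∂_{k+1}) we obtain:

  H_2: rank ker ∂_2 − rank ∂_3 = (18 − 18) − 0 = 0, and there is no ∂_3, so H_2 = 0.

(K is a triangulation of the Klein bottle.)

H_2 ≅ 0.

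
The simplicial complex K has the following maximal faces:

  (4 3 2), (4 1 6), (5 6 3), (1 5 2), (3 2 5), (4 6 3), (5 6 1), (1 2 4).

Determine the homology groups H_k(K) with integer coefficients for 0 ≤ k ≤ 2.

We work with the vertex ordering 1 < 2 < 3 < 4 < 5 < 6. The simplices of K, each written with vertices in increasing order, are:

  0-simplices (6): [1], [2], [3], [4], [5], [6]
  1-simplices (12): [1,2], [1,4], [1,5], [1,6], [2,3], [2,4], [2,5], [3,4], [3,5], [3,6], [4,6], [5,6]
  2-simplices (8): [1,2,4], [1,2,5], [1,4,6], [1,5,6], [2,3,4], [2,3,5], [3,4,6], [3,5,6]

giving chain groups C_0 ≅ Z^6, C_1 ≅ Z^12, C_2 ≅ Z^8.

Boundary ∂_1: C_1 → C_0 sends each edge [p,q] (with p < q) to q − p. For instance
  ∂[3,4] = [4] − [3].
This gives a 6×12 integer matrix of rank 5; reducing to Smith normal form yields diagonal entries (1,1,1,1,1).

Boundary ∂_2: C_2 → C_1 acts by ∂[p,q,r] = [q,r] − [p,r] + [p,q]. For instance
  ∂[3,5,6] = [5,6] − [3,6] + [3,5],
  ∂[1,2,5] = [2,5] − [1,5] + [1,2].
The resulting 12×8 matrix has rank 7, and its Smith normal form has invariant factors (1,1,1,1,1,1,1).

Reading off H_k = ker ∂_k / im ∂_{k+1}:

  H_0: rank C_0 − rank ∂_1 = 6 − 5 = 1, and the invariant factors of ∂_1 are all 1, so H_0 ≅ Z.
  H_1: rank ker ∂_1 − rank ∂_2 = (12 − 5) − 7 = 0, and the invariant factors of ∂_2 are all 1, so H_1 ≅ 0.
  H_2: rank ker ∂_2 − rank ∂_3 = (8 − 7) − 0 = 1, and there is no ∂_3, so H_2 ≅ Z.

H_0 ≅ Z,  H_1 = 0,  H_2 ≅ Z.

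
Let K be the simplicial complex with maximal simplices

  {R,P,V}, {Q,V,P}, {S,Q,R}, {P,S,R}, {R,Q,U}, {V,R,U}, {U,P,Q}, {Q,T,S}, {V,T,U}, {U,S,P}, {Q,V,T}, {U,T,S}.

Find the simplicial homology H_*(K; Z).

H_0 ≅ Z,  H_1 ≅ Z_2,  H_2 = 0.

Take the total order P < Q < R < S < T < U < V on the vertex set. Then K (dimension 2) consists of the simplices:

  0-simplices (7): P, Q, R, S, T, U, V
  1-simplices (18): PQ, PR, PS, PU, PV, QR, QS, QT, QU, QV, RS, RU, RV, ST, SU, TU, TV, UV
  2-simplices (12): PQU, PQV, PRS, PRV, PSU, QRS, QRU, QST, QTV, RUV, STU, TUV

giving chain groups C_0 ≅ Z^7, C_1 ≅ Z^18, C_2 ≅ Z^12.

Boundary ∂_1: C_1 → C_0 is given by ∂[p,q] = [q] − [p]. For instance
  ∂SU = U − S.
This gives a 7×18 integer matrix of rank 6; reducing to Smith normal form yields diagonal entries (1,1,1,1,1,1).

Boundary ∂_2: C_2 → C_1 maps a triangle to the signed sum of its edges. For instance
  ∂PRS = RS − PS + PR,
  ∂PQU = QU − PU + PQ.
As a 18×12 matrix over Z this has rank 12, with invariant factors (1,1,1,1,1,1,1,1,1,1,1,2).

Reading off H_k = ker ∂_k / im ∂_{k+1}:

  H_0: rank C_0 − rank ∂_1 = 7 − 6 = 1, and the invariant factors of ∂_1 are all 1, so H_0 = Z.
  H_1: rank ker ∂_1 − rank ∂_2 = (18 − 6) − 12 = 0, and ∂_2 has invariant factor 2 > 1, so H_1 = Z_2.
  H_2: rank ker ∂_2 − rank ∂_3 = (12 − 12) − 0 = 0, and there is no ∂_3, so H_2 = 0.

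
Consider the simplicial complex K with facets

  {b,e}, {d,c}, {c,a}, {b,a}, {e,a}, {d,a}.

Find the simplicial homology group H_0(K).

Order the vertices as a < b < c < d < e. Listing each simplex with vertices in this order, K has dimension 1 with simplices:

  0-simplices (5): a, b, c, d, e
  1-simplices (6): ab, ac, ad, ae, be, cd

so the chain groups are C_0 ≅ Z^5, C_1 ≅ Z^6.

Boundary ∂_1: C_1 → C_0 is given by ∂[p,q] = [q] − [p]. For instance
  ∂ab = b − a.
The resulting 5×6 matrix has rank 4, and its Smith normal form has invariant factors (1,1,1,1).

Reading off H_k = ker ∂_k / im ∂_{k+1}:

  H_0: rank C_0 − rank ∂_1 = 5 − 4 = 1, and the invariant factors of ∂_1 are all 1, so H_0 ≅ Z.

(K is a triangulation of a wedge of 2 circles.)

H_0 ≅ Z.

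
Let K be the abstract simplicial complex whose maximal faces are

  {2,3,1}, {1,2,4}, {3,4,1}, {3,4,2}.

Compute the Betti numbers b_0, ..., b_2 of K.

Take the total order 1 < 2 < 3 < 4 on the vertex set. Then K (dimension 2) consists of the simplices:

  0-simplices (4): [1], [2], [3], [4]
  1-simplices (6): [1,2], [1,3], [1,4], [2,3], [2,4], [3,4]
  2-simplices (4): [1,2,3], [1,2,4], [1,3,4], [2,3,4]

so the chain groups are C_0 ≅ Z^4, C_1 ≅ Z^6, C_2 ≅ Z^4.

The boundary map ∂_1: C_1 → C_0 sends each edge [p,q] (with p < q) to q − p. For instance
  ∂[2,4] = [4] − [2].
The 4×6 boundary matrix has rank 3 and Smith normal form diag(1,1,1).

The boundary map ∂_2: C_2 → C_1 sends each 2-simplex [p,q,r] to [q,r] − [p,r] + [p,q]. For instance
  ∂[1,2,4] = [2,4] − [1,4] + [1,2],
  ∂[1,3,4] = [3,4] − [1,4] + [1,3].
This gives a 6×4 integer matrix of rank 3; reducing to Smith normal form yields diagonal entries (1,1,1).

Now H_k = ker ∂_k / im ∂_{k+1}, so:

  H_0: rank C_0 − rank ∂_1 = 4 − 3 = 1, and the invariant factors of ∂_1 are all 1, so H_0 ≅ Z.
  H_1: rank ker ∂_1 − rank ∂_2 = (6 − 3) − 3 = 0, and the invariant factors of ∂_2 are all 1, so H_1 ≅ 0.
  H_2: rank ker ∂_2 − rank ∂_3 = (4 − 3) − 0 = 1, and there is no ∂_3, so H_2 ≅ Z.

Hence the Betti numbers are b_0 = 1, b_1 = 0, b_2 = 1.

b_0 = 1, b_1 = 0, b_2 = 1.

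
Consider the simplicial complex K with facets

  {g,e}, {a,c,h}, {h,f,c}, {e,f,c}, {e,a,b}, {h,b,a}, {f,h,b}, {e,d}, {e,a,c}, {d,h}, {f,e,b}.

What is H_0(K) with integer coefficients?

Take the total order a < b < c < d < e < f < g < h on the vertex set. Then K (dimension 2) consists of the simplices:

  0-simplices (8): a, b, c, d, e, f, g, h
  1-simplices (15): ab, ac, ae, ah, be, bf, bh, ce, cf, ch, de, dh, ef, eg, fh
  2-simplices (8): abe, abh, ace, ach, bef, bfh, cef, cfh

Hence C_0 ≅ Z^8, C_1 ≅ Z^15, C_2 ≅ Z^8.

Boundary ∂_1: C_1 → C_0 sends each edge [p,q] (with p < q) to q − p.
The resulting 8×15 matrix has rank 7, and its Smith normal form has invariant factors (1,1,1,1,1,1,1).

Boundary ∂_2: C_2 → C_1 sends each 2-simplex [p,q,r] to [q,r] − [p,r] + [p,q]. For instance
  ∂abe = be − ae + ab,
  ∂cef = ef − cf + ce.
As a 15×8 matrix over Z this has rank 7, with invariant factors (1,1,1,1,1,1,1).

From H_k ≅ ker(∂_k) / im(∂_{k+1}) we obtain:

  H_0: rank C_0 − rank ∂_1 = 8 − 7 = 1, and the invariant factors of ∂_1 are all 1, so H_0 ≅ Z.

H_0 ≅ Z.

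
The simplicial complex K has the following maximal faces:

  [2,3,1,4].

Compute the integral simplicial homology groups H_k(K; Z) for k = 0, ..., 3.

H_0 = Z,  H_1 = 0,  H_2 = 0,  H_3 = 0.

Take the total order 1 < 2 < 3 < 4 on the vertex set. Then K (dimension 3) consists of the simplices:

  0-simplices (4): [1], [2], [3], [4]
  1-simplices (6): [1,2], [1,3], [1,4], [2,3], [2,4], [3,4]
  2-simplices (4): [1,2,3], [1,2,4], [1,3,4], [2,3,4]
  3-simplices (1): [1,2,3,4]

so the chain groups are C_0 ≅ Z^4, C_1 ≅ Z^6, C_2 ≅ Z^4, C_3 ≅ Z^1.

∂_1: C_1 → C_0 is given by ∂[p,q] = [q] − [p]. For instance
  ∂[1,2] = [2] − [1].
The 4×6 boundary matrix has rank 3 and Smith normal form diag(1,1,1).

∂_2: C_2 → C_1 sends each 2-simplex [p,q,r] to [q,r] − [p,r] + [p,q]. For instance
  ∂[1,2,4] = [2,4] − [1,4] + [1,2],
  ∂[1,3,4] = [3,4] − [1,4] + [1,3].
The resulting 6×4 matrix has rank 3, and its Smith normal form has invariant factors (1,1,1).

Boundary ∂_3: C_3 → C_2 sends each 3-simplex σ to the alternating sum Σ_i (−1)^i (σ with its i-th vertex removed). For instance
  ∂[1,2,3,4] = [2,3,4] − [1,3,4] + [1,2,4] − [1,2,3].
The resulting 4×1 matrix has rank 1, and its Smith normal form has invariant factors (1).

From H_k ≅ ker(∂_k) / im(∂_{k+1}) we obtain:

  H_0: rank C_0 − rank ∂_1 = 4 − 3 = 1, and the invariant factors of ∂_1 are all 1, so H_0 = Z.
  H_1: rank ker ∂_1 − rank ∂_2 = (6 − 3) − 3 = 0, and the invariant factors of ∂_2 are all 1, so H_1 = 0.
  H_2: rank ker ∂_2 − rank ∂_3 = (4 − 3) − 1 = 0, and the invariant factors of ∂_3 are all 1, so H_2 = 0.
  H_3: rank ker ∂_3 − rank ∂_4 = (1 − 1) − 0 = 0, and there is no ∂_4, so H_3 = 0.

(K is a triangulation of the 3-simplex.)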